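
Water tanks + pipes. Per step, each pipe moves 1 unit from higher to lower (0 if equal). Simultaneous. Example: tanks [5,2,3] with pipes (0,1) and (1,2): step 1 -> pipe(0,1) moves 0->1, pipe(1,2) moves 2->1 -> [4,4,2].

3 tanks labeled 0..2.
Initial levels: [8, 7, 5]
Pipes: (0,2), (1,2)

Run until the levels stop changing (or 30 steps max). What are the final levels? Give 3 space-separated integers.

Step 1: flows [0->2,1->2] -> levels [7 6 7]
Step 2: flows [0=2,2->1] -> levels [7 7 6]
Step 3: flows [0->2,1->2] -> levels [6 6 8]
Step 4: flows [2->0,2->1] -> levels [7 7 6]
  -> period-2 cycle: step 4 state = step 2 state; never stabilizes
  -> state at step 30: (30-2) mod 2 = 0, same as step 2 -> [7 7 6]

Answer: 7 7 6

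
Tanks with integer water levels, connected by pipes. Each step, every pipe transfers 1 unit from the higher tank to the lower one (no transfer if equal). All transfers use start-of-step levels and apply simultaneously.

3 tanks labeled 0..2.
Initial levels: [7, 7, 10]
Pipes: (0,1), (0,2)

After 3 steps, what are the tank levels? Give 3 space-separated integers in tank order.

Answer: 8 8 8

Derivation:
Step 1: flows [0=1,2->0] -> levels [8 7 9]
Step 2: flows [0->1,2->0] -> levels [8 8 8]
Step 3: flows [0=1,0=2] -> levels [8 8 8]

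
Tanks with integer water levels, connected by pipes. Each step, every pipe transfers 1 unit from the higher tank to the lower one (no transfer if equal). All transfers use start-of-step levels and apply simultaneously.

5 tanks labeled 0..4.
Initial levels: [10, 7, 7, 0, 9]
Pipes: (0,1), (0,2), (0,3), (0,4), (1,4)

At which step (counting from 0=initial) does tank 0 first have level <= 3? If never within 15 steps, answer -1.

Answer: -1

Derivation:
Step 1: flows [0->1,0->2,0->3,0->4,4->1] -> levels [6 9 8 1 9]
Step 2: flows [1->0,2->0,0->3,4->0,1=4] -> levels [8 8 7 2 8]
Step 3: flows [0=1,0->2,0->3,0=4,1=4] -> levels [6 8 8 3 8]
Step 4: flows [1->0,2->0,0->3,4->0,1=4] -> levels [8 7 7 4 7]
Step 5: flows [0->1,0->2,0->3,0->4,1=4] -> levels [4 8 8 5 8]
Step 6: flows [1->0,2->0,3->0,4->0,1=4] -> levels [8 7 7 4 7]
  -> period-2 cycle (repeats step 4); tank 0 never drops to <=3
Tank 0 never reaches <=3 within 15 steps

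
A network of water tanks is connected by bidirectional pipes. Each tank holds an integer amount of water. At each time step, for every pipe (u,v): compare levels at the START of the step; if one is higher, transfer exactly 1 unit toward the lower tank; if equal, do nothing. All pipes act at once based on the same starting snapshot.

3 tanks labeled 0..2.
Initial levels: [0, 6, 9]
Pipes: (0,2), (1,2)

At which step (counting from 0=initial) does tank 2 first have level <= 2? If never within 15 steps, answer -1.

Step 1: flows [2->0,2->1] -> levels [1 7 7]
Step 2: flows [2->0,1=2] -> levels [2 7 6]
Step 3: flows [2->0,1->2] -> levels [3 6 6]
Step 4: flows [2->0,1=2] -> levels [4 6 5]
Step 5: flows [2->0,1->2] -> levels [5 5 5]
Step 6: flows [0=2,1=2] -> levels [5 5 5]
  -> stable; tank 2 stays at 5 > 2
Tank 2 never reaches <=2 within 15 steps

Answer: -1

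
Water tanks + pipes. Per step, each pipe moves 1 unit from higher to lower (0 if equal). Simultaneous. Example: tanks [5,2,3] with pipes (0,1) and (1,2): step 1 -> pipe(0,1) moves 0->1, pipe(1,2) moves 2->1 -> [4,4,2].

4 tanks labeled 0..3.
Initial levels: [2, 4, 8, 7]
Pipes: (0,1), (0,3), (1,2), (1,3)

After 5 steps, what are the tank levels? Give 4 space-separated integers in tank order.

Answer: 4 7 5 5

Derivation:
Step 1: flows [1->0,3->0,2->1,3->1] -> levels [4 5 7 5]
Step 2: flows [1->0,3->0,2->1,1=3] -> levels [6 5 6 4]
Step 3: flows [0->1,0->3,2->1,1->3] -> levels [4 6 5 6]
Step 4: flows [1->0,3->0,1->2,1=3] -> levels [6 4 6 5]
Step 5: flows [0->1,0->3,2->1,3->1] -> levels [4 7 5 5]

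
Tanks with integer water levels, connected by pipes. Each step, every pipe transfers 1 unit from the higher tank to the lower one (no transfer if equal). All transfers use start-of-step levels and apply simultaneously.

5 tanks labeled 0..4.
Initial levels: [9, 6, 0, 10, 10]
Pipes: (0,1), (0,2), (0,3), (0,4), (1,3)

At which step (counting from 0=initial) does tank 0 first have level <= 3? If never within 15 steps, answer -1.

Answer: -1

Derivation:
Step 1: flows [0->1,0->2,3->0,4->0,3->1] -> levels [9 8 1 8 9]
Step 2: flows [0->1,0->2,0->3,0=4,1=3] -> levels [6 9 2 9 9]
Step 3: flows [1->0,0->2,3->0,4->0,1=3] -> levels [8 8 3 8 8]
Step 4: flows [0=1,0->2,0=3,0=4,1=3] -> levels [7 8 4 8 8]
Step 5: flows [1->0,0->2,3->0,4->0,1=3] -> levels [9 7 5 7 7]
Step 6: flows [0->1,0->2,0->3,0->4,1=3] -> levels [5 8 6 8 8]
Step 7: flows [1->0,2->0,3->0,4->0,1=3] -> levels [9 7 5 7 7]
  -> period-2 cycle (repeats step 5); tank 0 never drops to <=3
Tank 0 never reaches <=3 within 15 steps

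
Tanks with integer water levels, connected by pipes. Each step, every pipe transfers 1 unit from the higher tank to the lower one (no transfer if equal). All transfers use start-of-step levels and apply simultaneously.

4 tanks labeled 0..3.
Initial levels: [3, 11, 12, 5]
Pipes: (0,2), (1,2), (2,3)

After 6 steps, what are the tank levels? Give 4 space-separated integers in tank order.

Step 1: flows [2->0,2->1,2->3] -> levels [4 12 9 6]
Step 2: flows [2->0,1->2,2->3] -> levels [5 11 8 7]
Step 3: flows [2->0,1->2,2->3] -> levels [6 10 7 8]
Step 4: flows [2->0,1->2,3->2] -> levels [7 9 8 7]
Step 5: flows [2->0,1->2,2->3] -> levels [8 8 7 8]
Step 6: flows [0->2,1->2,3->2] -> levels [7 7 10 7]

Answer: 7 7 10 7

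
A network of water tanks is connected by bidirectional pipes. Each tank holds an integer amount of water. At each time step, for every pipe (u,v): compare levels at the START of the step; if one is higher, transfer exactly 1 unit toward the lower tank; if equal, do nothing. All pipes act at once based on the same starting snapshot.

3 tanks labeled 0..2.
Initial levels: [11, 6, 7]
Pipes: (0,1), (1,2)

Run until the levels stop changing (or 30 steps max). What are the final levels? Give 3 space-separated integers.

Step 1: flows [0->1,2->1] -> levels [10 8 6]
Step 2: flows [0->1,1->2] -> levels [9 8 7]
Step 3: flows [0->1,1->2] -> levels [8 8 8]
Step 4: flows [0=1,1=2] -> levels [8 8 8]
  -> stable (no change)

Answer: 8 8 8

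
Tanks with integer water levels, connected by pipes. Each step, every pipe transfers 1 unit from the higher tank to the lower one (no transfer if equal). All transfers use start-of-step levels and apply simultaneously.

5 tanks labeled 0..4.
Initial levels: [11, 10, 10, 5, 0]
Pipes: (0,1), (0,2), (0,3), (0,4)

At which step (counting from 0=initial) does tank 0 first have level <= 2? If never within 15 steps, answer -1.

Answer: -1

Derivation:
Step 1: flows [0->1,0->2,0->3,0->4] -> levels [7 11 11 6 1]
Step 2: flows [1->0,2->0,0->3,0->4] -> levels [7 10 10 7 2]
Step 3: flows [1->0,2->0,0=3,0->4] -> levels [8 9 9 7 3]
Step 4: flows [1->0,2->0,0->3,0->4] -> levels [8 8 8 8 4]
Step 5: flows [0=1,0=2,0=3,0->4] -> levels [7 8 8 8 5]
Step 6: flows [1->0,2->0,3->0,0->4] -> levels [9 7 7 7 6]
Step 7: flows [0->1,0->2,0->3,0->4] -> levels [5 8 8 8 7]
Step 8: flows [1->0,2->0,3->0,4->0] -> levels [9 7 7 7 6]
  -> period-2 cycle (repeats step 6); tank 0 never drops to <=2
Tank 0 never reaches <=2 within 15 steps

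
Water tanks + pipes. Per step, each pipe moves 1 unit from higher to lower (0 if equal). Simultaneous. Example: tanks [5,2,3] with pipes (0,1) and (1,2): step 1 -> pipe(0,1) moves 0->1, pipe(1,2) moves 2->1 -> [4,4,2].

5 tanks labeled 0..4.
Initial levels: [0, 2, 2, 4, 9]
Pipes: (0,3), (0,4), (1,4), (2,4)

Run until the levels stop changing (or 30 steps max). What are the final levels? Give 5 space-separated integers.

Answer: 4 4 4 2 3

Derivation:
Step 1: flows [3->0,4->0,4->1,4->2] -> levels [2 3 3 3 6]
Step 2: flows [3->0,4->0,4->1,4->2] -> levels [4 4 4 2 3]
Step 3: flows [0->3,0->4,1->4,2->4] -> levels [2 3 3 3 6]
  -> period-2 cycle: step 3 state = step 1 state; never stabilizes
  -> state at step 30: (30-1) mod 2 = 1, same as step 2 -> [4 4 4 2 3]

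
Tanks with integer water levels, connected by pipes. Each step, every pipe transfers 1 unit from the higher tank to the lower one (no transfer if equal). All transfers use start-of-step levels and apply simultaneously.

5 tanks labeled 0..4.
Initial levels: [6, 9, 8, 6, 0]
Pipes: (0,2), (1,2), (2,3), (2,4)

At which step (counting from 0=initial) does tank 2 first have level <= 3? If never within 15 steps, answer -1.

Step 1: flows [2->0,1->2,2->3,2->4] -> levels [7 8 6 7 1]
Step 2: flows [0->2,1->2,3->2,2->4] -> levels [6 7 8 6 2]
Step 3: flows [2->0,2->1,2->3,2->4] -> levels [7 8 4 7 3]
Step 4: flows [0->2,1->2,3->2,2->4] -> levels [6 7 6 6 4]
Step 5: flows [0=2,1->2,2=3,2->4] -> levels [6 6 6 6 5]
Step 6: flows [0=2,1=2,2=3,2->4] -> levels [6 6 5 6 6]
Step 7: flows [0->2,1->2,3->2,4->2] -> levels [5 5 9 5 5]
Step 8: flows [2->0,2->1,2->3,2->4] -> levels [6 6 5 6 6]
  -> period-2 cycle (repeats step 6); tank 2 never drops to <=3
Tank 2 never reaches <=3 within 15 steps

Answer: -1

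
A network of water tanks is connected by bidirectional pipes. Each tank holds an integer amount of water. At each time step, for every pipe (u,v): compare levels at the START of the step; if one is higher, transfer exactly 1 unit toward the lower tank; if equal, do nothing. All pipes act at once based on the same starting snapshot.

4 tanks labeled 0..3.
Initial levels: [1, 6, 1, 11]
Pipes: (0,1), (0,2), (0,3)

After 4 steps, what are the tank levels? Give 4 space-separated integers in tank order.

Step 1: flows [1->0,0=2,3->0] -> levels [3 5 1 10]
Step 2: flows [1->0,0->2,3->0] -> levels [4 4 2 9]
Step 3: flows [0=1,0->2,3->0] -> levels [4 4 3 8]
Step 4: flows [0=1,0->2,3->0] -> levels [4 4 4 7]

Answer: 4 4 4 7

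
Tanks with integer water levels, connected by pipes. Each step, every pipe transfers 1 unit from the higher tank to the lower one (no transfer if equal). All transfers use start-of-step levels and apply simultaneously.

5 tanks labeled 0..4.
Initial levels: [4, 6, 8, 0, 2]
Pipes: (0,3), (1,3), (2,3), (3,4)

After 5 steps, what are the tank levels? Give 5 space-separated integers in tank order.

Step 1: flows [0->3,1->3,2->3,4->3] -> levels [3 5 7 4 1]
Step 2: flows [3->0,1->3,2->3,3->4] -> levels [4 4 6 4 2]
Step 3: flows [0=3,1=3,2->3,3->4] -> levels [4 4 5 4 3]
Step 4: flows [0=3,1=3,2->3,3->4] -> levels [4 4 4 4 4]
Step 5: flows [0=3,1=3,2=3,3=4] -> levels [4 4 4 4 4]

Answer: 4 4 4 4 4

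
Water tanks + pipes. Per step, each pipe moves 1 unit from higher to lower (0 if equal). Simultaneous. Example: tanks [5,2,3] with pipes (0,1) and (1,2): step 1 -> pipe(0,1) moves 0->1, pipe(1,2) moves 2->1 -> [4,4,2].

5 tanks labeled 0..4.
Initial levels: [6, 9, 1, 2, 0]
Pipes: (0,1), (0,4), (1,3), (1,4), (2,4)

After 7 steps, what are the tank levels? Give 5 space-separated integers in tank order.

Answer: 3 5 4 4 2

Derivation:
Step 1: flows [1->0,0->4,1->3,1->4,2->4] -> levels [6 6 0 3 3]
Step 2: flows [0=1,0->4,1->3,1->4,4->2] -> levels [5 4 1 4 4]
Step 3: flows [0->1,0->4,1=3,1=4,4->2] -> levels [3 5 2 4 4]
Step 4: flows [1->0,4->0,1->3,1->4,4->2] -> levels [5 2 3 5 3]
Step 5: flows [0->1,0->4,3->1,4->1,2=4] -> levels [3 5 3 4 3]
Step 6: flows [1->0,0=4,1->3,1->4,2=4] -> levels [4 2 3 5 4]
Step 7: flows [0->1,0=4,3->1,4->1,4->2] -> levels [3 5 4 4 2]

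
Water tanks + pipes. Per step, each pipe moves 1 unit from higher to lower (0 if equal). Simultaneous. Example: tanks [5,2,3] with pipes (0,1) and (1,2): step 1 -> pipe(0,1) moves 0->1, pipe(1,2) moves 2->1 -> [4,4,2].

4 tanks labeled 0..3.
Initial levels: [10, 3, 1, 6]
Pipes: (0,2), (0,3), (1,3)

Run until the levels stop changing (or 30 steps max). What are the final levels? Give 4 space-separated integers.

Step 1: flows [0->2,0->3,3->1] -> levels [8 4 2 6]
Step 2: flows [0->2,0->3,3->1] -> levels [6 5 3 6]
Step 3: flows [0->2,0=3,3->1] -> levels [5 6 4 5]
Step 4: flows [0->2,0=3,1->3] -> levels [4 5 5 6]
Step 5: flows [2->0,3->0,3->1] -> levels [6 6 4 4]
Step 6: flows [0->2,0->3,1->3] -> levels [4 5 5 6]
  -> period-2 cycle: step 6 state = step 4 state; never stabilizes
  -> state at step 30: (30-4) mod 2 = 0, same as step 4 -> [4 5 5 6]

Answer: 4 5 5 6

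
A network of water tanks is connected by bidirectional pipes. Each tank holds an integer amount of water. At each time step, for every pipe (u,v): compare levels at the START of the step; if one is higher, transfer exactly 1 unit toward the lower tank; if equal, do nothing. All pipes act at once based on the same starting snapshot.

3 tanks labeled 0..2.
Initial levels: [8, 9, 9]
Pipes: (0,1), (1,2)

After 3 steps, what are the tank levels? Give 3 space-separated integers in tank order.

Answer: 9 8 9

Derivation:
Step 1: flows [1->0,1=2] -> levels [9 8 9]
Step 2: flows [0->1,2->1] -> levels [8 10 8]
Step 3: flows [1->0,1->2] -> levels [9 8 9]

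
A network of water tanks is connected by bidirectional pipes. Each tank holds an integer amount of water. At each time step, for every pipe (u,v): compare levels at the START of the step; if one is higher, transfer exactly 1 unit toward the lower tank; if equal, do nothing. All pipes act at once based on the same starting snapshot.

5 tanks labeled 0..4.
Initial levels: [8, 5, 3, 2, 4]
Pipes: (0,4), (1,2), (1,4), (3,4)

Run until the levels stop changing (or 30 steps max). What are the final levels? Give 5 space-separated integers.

Step 1: flows [0->4,1->2,1->4,4->3] -> levels [7 3 4 3 5]
Step 2: flows [0->4,2->1,4->1,4->3] -> levels [6 5 3 4 4]
Step 3: flows [0->4,1->2,1->4,3=4] -> levels [5 3 4 4 6]
Step 4: flows [4->0,2->1,4->1,4->3] -> levels [6 5 3 5 3]
Step 5: flows [0->4,1->2,1->4,3->4] -> levels [5 3 4 4 6]
  -> period-2 cycle: step 5 state = step 3 state; never stabilizes
  -> state at step 30: (30-3) mod 2 = 1, same as step 4 -> [6 5 3 5 3]

Answer: 6 5 3 5 3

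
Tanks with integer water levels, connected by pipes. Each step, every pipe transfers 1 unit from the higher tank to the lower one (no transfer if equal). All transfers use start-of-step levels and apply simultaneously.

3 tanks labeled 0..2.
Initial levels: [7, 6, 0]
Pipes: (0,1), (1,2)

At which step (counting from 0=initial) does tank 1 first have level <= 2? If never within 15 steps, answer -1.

Step 1: flows [0->1,1->2] -> levels [6 6 1]
Step 2: flows [0=1,1->2] -> levels [6 5 2]
Step 3: flows [0->1,1->2] -> levels [5 5 3]
Step 4: flows [0=1,1->2] -> levels [5 4 4]
Step 5: flows [0->1,1=2] -> levels [4 5 4]
Step 6: flows [1->0,1->2] -> levels [5 3 5]
Step 7: flows [0->1,2->1] -> levels [4 5 4]
  -> period-2 cycle (repeats step 5); tank 1 never drops to <=2
Tank 1 never reaches <=2 within 15 steps

Answer: -1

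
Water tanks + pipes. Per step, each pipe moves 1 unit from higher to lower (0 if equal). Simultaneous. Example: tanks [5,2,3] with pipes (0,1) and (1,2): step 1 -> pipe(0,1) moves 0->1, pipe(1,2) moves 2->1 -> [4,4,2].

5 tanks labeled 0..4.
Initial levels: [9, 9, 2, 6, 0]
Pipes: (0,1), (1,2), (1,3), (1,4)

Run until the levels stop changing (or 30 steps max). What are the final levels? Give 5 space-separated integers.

Step 1: flows [0=1,1->2,1->3,1->4] -> levels [9 6 3 7 1]
Step 2: flows [0->1,1->2,3->1,1->4] -> levels [8 6 4 6 2]
Step 3: flows [0->1,1->2,1=3,1->4] -> levels [7 5 5 6 3]
Step 4: flows [0->1,1=2,3->1,1->4] -> levels [6 6 5 5 4]
Step 5: flows [0=1,1->2,1->3,1->4] -> levels [6 3 6 6 5]
Step 6: flows [0->1,2->1,3->1,4->1] -> levels [5 7 5 5 4]
Step 7: flows [1->0,1->2,1->3,1->4] -> levels [6 3 6 6 5]
  -> period-2 cycle: step 7 state = step 5 state; never stabilizes
  -> state at step 30: (30-5) mod 2 = 1, same as step 6 -> [5 7 5 5 4]

Answer: 5 7 5 5 4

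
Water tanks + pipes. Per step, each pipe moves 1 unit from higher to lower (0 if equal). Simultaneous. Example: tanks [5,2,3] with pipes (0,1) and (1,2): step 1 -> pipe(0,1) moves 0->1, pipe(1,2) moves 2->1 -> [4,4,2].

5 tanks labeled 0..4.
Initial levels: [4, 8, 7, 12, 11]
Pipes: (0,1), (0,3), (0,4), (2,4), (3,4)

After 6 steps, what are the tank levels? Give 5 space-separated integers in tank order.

Answer: 10 7 9 9 7

Derivation:
Step 1: flows [1->0,3->0,4->0,4->2,3->4] -> levels [7 7 8 10 10]
Step 2: flows [0=1,3->0,4->0,4->2,3=4] -> levels [9 7 9 9 8]
Step 3: flows [0->1,0=3,0->4,2->4,3->4] -> levels [7 8 8 8 11]
Step 4: flows [1->0,3->0,4->0,4->2,4->3] -> levels [10 7 9 8 8]
Step 5: flows [0->1,0->3,0->4,2->4,3=4] -> levels [7 8 8 9 10]
Step 6: flows [1->0,3->0,4->0,4->2,4->3] -> levels [10 7 9 9 7]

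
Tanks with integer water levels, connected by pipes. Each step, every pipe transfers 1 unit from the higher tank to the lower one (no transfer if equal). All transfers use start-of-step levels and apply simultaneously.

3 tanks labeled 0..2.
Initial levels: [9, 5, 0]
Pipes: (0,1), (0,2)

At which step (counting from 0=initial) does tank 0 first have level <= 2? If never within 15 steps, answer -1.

Answer: -1

Derivation:
Step 1: flows [0->1,0->2] -> levels [7 6 1]
Step 2: flows [0->1,0->2] -> levels [5 7 2]
Step 3: flows [1->0,0->2] -> levels [5 6 3]
Step 4: flows [1->0,0->2] -> levels [5 5 4]
Step 5: flows [0=1,0->2] -> levels [4 5 5]
Step 6: flows [1->0,2->0] -> levels [6 4 4]
Step 7: flows [0->1,0->2] -> levels [4 5 5]
  -> period-2 cycle (repeats step 5); tank 0 never drops to <=2
Tank 0 never reaches <=2 within 15 steps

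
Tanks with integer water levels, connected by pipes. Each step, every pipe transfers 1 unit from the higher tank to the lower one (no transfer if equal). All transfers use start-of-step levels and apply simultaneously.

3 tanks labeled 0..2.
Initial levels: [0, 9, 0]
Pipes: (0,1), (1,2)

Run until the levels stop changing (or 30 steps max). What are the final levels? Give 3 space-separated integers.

Answer: 3 3 3

Derivation:
Step 1: flows [1->0,1->2] -> levels [1 7 1]
Step 2: flows [1->0,1->2] -> levels [2 5 2]
Step 3: flows [1->0,1->2] -> levels [3 3 3]
Step 4: flows [0=1,1=2] -> levels [3 3 3]
  -> stable (no change)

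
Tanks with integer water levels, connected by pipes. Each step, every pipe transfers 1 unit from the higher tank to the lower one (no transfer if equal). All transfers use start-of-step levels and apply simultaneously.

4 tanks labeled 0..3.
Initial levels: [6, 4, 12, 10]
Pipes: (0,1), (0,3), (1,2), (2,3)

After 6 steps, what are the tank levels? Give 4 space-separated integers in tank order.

Answer: 8 8 8 8

Derivation:
Step 1: flows [0->1,3->0,2->1,2->3] -> levels [6 6 10 10]
Step 2: flows [0=1,3->0,2->1,2=3] -> levels [7 7 9 9]
Step 3: flows [0=1,3->0,2->1,2=3] -> levels [8 8 8 8]
Step 4: flows [0=1,0=3,1=2,2=3] -> levels [8 8 8 8]
  -> stable; steps 5..6 unchanged -> [8 8 8 8]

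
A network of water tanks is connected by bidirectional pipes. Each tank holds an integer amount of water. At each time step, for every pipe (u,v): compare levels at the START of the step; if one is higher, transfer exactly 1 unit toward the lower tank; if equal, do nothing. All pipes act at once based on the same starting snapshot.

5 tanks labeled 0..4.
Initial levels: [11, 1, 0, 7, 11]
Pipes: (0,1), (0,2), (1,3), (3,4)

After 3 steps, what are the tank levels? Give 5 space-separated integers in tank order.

Answer: 5 7 3 7 8

Derivation:
Step 1: flows [0->1,0->2,3->1,4->3] -> levels [9 3 1 7 10]
Step 2: flows [0->1,0->2,3->1,4->3] -> levels [7 5 2 7 9]
Step 3: flows [0->1,0->2,3->1,4->3] -> levels [5 7 3 7 8]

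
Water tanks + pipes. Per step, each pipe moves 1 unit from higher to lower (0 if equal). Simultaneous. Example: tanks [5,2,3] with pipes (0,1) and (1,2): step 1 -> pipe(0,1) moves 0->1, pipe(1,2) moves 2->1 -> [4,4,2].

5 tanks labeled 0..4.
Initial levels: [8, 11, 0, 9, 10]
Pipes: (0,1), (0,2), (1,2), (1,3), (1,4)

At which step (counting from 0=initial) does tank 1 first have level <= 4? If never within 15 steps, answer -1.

Answer: -1

Derivation:
Step 1: flows [1->0,0->2,1->2,1->3,1->4] -> levels [8 7 2 10 11]
Step 2: flows [0->1,0->2,1->2,3->1,4->1] -> levels [6 9 4 9 10]
Step 3: flows [1->0,0->2,1->2,1=3,4->1] -> levels [6 8 6 9 9]
Step 4: flows [1->0,0=2,1->2,3->1,4->1] -> levels [7 8 7 8 8]
Step 5: flows [1->0,0=2,1->2,1=3,1=4] -> levels [8 6 8 8 8]
Step 6: flows [0->1,0=2,2->1,3->1,4->1] -> levels [7 10 7 7 7]
Step 7: flows [1->0,0=2,1->2,1->3,1->4] -> levels [8 6 8 8 8]
  -> period-2 cycle (repeats step 5); tank 1 never drops to <=4
Tank 1 never reaches <=4 within 15 steps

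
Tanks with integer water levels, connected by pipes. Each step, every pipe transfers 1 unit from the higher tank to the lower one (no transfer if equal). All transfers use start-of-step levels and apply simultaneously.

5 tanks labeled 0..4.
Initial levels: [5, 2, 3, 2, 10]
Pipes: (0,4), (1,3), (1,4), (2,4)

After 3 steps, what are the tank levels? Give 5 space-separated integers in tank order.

Step 1: flows [4->0,1=3,4->1,4->2] -> levels [6 3 4 2 7]
Step 2: flows [4->0,1->3,4->1,4->2] -> levels [7 3 5 3 4]
Step 3: flows [0->4,1=3,4->1,2->4] -> levels [6 4 4 3 5]

Answer: 6 4 4 3 5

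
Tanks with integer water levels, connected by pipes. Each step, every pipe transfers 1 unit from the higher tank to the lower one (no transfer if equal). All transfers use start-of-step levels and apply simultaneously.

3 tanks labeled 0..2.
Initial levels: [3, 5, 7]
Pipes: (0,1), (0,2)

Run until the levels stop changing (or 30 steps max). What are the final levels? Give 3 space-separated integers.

Step 1: flows [1->0,2->0] -> levels [5 4 6]
Step 2: flows [0->1,2->0] -> levels [5 5 5]
Step 3: flows [0=1,0=2] -> levels [5 5 5]
  -> stable (no change)

Answer: 5 5 5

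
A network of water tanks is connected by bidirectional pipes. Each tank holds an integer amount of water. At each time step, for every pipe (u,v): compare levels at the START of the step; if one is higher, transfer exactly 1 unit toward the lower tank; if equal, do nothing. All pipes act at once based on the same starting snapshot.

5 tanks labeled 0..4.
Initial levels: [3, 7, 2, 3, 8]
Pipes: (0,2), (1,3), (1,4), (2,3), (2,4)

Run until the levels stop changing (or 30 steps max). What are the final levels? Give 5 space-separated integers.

Answer: 5 4 2 6 6

Derivation:
Step 1: flows [0->2,1->3,4->1,3->2,4->2] -> levels [2 7 5 3 6]
Step 2: flows [2->0,1->3,1->4,2->3,4->2] -> levels [3 5 4 5 6]
Step 3: flows [2->0,1=3,4->1,3->2,4->2] -> levels [4 6 5 4 4]
Step 4: flows [2->0,1->3,1->4,2->3,2->4] -> levels [5 4 2 6 6]
Step 5: flows [0->2,3->1,4->1,3->2,4->2] -> levels [4 6 5 4 4]
  -> period-2 cycle: step 5 state = step 3 state; never stabilizes
  -> state at step 30: (30-3) mod 2 = 1, same as step 4 -> [5 4 2 6 6]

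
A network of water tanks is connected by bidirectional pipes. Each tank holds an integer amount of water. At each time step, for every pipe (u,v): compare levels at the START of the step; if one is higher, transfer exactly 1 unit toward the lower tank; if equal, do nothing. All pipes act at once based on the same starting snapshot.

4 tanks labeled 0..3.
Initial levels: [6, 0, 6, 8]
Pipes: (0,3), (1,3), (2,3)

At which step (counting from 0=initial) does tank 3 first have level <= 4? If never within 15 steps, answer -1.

Step 1: flows [3->0,3->1,3->2] -> levels [7 1 7 5]
Step 2: flows [0->3,3->1,2->3] -> levels [6 2 6 6]
Step 3: flows [0=3,3->1,2=3] -> levels [6 3 6 5]
Step 4: flows [0->3,3->1,2->3] -> levels [5 4 5 6]
Step 5: flows [3->0,3->1,3->2] -> levels [6 5 6 3]
Tank 3 first reaches <=4 at step 5

Answer: 5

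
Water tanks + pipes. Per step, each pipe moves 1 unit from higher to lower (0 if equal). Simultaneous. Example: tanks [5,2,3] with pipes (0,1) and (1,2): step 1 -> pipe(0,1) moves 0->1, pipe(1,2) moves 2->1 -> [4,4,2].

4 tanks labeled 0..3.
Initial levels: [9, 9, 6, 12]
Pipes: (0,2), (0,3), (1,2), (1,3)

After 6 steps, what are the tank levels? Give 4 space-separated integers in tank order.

Step 1: flows [0->2,3->0,1->2,3->1] -> levels [9 9 8 10]
Step 2: flows [0->2,3->0,1->2,3->1] -> levels [9 9 10 8]
Step 3: flows [2->0,0->3,2->1,1->3] -> levels [9 9 8 10]
  -> period-2 cycle: step 3 state = step 1 state
  -> state at step 6: (6-1) mod 2 = 1, same as step 2 -> [9 9 10 8]

Answer: 9 9 10 8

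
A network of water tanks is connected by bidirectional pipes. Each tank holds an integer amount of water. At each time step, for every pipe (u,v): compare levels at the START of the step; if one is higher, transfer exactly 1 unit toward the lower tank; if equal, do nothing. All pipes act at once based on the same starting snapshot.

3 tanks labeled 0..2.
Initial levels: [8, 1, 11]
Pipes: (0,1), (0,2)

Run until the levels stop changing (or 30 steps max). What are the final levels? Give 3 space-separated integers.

Answer: 6 7 7

Derivation:
Step 1: flows [0->1,2->0] -> levels [8 2 10]
Step 2: flows [0->1,2->0] -> levels [8 3 9]
Step 3: flows [0->1,2->0] -> levels [8 4 8]
Step 4: flows [0->1,0=2] -> levels [7 5 8]
Step 5: flows [0->1,2->0] -> levels [7 6 7]
Step 6: flows [0->1,0=2] -> levels [6 7 7]
Step 7: flows [1->0,2->0] -> levels [8 6 6]
Step 8: flows [0->1,0->2] -> levels [6 7 7]
  -> period-2 cycle: step 8 state = step 6 state; never stabilizes
  -> state at step 30: (30-6) mod 2 = 0, same as step 6 -> [6 7 7]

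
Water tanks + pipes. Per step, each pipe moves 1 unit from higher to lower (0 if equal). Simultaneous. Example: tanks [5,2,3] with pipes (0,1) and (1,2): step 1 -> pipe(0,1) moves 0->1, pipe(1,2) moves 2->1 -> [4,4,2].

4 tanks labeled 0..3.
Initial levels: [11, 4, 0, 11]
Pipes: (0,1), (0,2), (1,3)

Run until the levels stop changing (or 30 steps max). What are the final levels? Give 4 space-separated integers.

Answer: 7 6 6 7

Derivation:
Step 1: flows [0->1,0->2,3->1] -> levels [9 6 1 10]
Step 2: flows [0->1,0->2,3->1] -> levels [7 8 2 9]
Step 3: flows [1->0,0->2,3->1] -> levels [7 8 3 8]
Step 4: flows [1->0,0->2,1=3] -> levels [7 7 4 8]
Step 5: flows [0=1,0->2,3->1] -> levels [6 8 5 7]
Step 6: flows [1->0,0->2,1->3] -> levels [6 6 6 8]
Step 7: flows [0=1,0=2,3->1] -> levels [6 7 6 7]
Step 8: flows [1->0,0=2,1=3] -> levels [7 6 6 7]
Step 9: flows [0->1,0->2,3->1] -> levels [5 8 7 6]
Step 10: flows [1->0,2->0,1->3] -> levels [7 6 6 7]
  -> period-2 cycle: step 10 state = step 8 state; never stabilizes
  -> state at step 30: (30-8) mod 2 = 0, same as step 8 -> [7 6 6 7]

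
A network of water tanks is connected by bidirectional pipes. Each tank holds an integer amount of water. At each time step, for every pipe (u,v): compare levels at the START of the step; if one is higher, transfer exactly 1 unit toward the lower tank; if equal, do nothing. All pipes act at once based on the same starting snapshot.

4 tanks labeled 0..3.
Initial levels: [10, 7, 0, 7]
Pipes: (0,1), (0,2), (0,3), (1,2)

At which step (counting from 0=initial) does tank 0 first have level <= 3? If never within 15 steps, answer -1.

Step 1: flows [0->1,0->2,0->3,1->2] -> levels [7 7 2 8]
Step 2: flows [0=1,0->2,3->0,1->2] -> levels [7 6 4 7]
Step 3: flows [0->1,0->2,0=3,1->2] -> levels [5 6 6 7]
Step 4: flows [1->0,2->0,3->0,1=2] -> levels [8 5 5 6]
Step 5: flows [0->1,0->2,0->3,1=2] -> levels [5 6 6 7]
  -> period-2 cycle (repeats step 3); tank 0 never drops to <=3
Tank 0 never reaches <=3 within 15 steps

Answer: -1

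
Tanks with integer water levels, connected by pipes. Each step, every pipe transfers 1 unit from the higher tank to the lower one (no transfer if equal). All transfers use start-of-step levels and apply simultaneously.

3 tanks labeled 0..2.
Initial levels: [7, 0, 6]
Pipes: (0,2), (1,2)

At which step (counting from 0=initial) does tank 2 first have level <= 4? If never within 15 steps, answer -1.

Answer: 4

Derivation:
Step 1: flows [0->2,2->1] -> levels [6 1 6]
Step 2: flows [0=2,2->1] -> levels [6 2 5]
Step 3: flows [0->2,2->1] -> levels [5 3 5]
Step 4: flows [0=2,2->1] -> levels [5 4 4]
Tank 2 first reaches <=4 at step 4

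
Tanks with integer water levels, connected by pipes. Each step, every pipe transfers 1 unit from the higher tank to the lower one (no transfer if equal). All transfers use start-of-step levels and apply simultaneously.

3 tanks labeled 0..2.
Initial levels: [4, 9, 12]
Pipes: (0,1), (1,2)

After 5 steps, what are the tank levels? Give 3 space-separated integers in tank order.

Step 1: flows [1->0,2->1] -> levels [5 9 11]
Step 2: flows [1->0,2->1] -> levels [6 9 10]
Step 3: flows [1->0,2->1] -> levels [7 9 9]
Step 4: flows [1->0,1=2] -> levels [8 8 9]
Step 5: flows [0=1,2->1] -> levels [8 9 8]

Answer: 8 9 8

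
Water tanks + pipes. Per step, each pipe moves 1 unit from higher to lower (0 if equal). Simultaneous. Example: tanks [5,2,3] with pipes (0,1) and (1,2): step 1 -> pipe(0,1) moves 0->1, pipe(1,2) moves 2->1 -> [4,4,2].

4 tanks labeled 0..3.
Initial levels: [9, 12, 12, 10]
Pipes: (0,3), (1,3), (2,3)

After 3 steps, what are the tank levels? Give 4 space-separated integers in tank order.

Answer: 10 10 10 13

Derivation:
Step 1: flows [3->0,1->3,2->3] -> levels [10 11 11 11]
Step 2: flows [3->0,1=3,2=3] -> levels [11 11 11 10]
Step 3: flows [0->3,1->3,2->3] -> levels [10 10 10 13]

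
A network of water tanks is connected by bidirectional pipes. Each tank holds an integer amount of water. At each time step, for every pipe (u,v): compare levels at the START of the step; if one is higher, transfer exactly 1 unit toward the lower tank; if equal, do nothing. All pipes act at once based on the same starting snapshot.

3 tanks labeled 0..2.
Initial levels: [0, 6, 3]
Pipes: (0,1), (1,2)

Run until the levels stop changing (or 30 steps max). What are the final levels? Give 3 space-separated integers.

Answer: 3 3 3

Derivation:
Step 1: flows [1->0,1->2] -> levels [1 4 4]
Step 2: flows [1->0,1=2] -> levels [2 3 4]
Step 3: flows [1->0,2->1] -> levels [3 3 3]
Step 4: flows [0=1,1=2] -> levels [3 3 3]
  -> stable (no change)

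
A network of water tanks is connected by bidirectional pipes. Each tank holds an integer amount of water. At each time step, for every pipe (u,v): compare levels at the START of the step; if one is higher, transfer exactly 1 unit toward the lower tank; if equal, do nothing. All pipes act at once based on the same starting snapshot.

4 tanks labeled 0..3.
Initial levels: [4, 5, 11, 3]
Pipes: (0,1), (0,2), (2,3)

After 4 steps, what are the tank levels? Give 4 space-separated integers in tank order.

Answer: 5 6 7 5

Derivation:
Step 1: flows [1->0,2->0,2->3] -> levels [6 4 9 4]
Step 2: flows [0->1,2->0,2->3] -> levels [6 5 7 5]
Step 3: flows [0->1,2->0,2->3] -> levels [6 6 5 6]
Step 4: flows [0=1,0->2,3->2] -> levels [5 6 7 5]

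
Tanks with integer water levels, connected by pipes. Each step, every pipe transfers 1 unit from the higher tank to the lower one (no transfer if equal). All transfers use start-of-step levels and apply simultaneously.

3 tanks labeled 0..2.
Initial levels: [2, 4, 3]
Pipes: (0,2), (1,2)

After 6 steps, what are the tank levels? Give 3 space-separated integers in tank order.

Answer: 3 3 3

Derivation:
Step 1: flows [2->0,1->2] -> levels [3 3 3]
Step 2: flows [0=2,1=2] -> levels [3 3 3]
  -> stable; steps 3..6 unchanged -> [3 3 3]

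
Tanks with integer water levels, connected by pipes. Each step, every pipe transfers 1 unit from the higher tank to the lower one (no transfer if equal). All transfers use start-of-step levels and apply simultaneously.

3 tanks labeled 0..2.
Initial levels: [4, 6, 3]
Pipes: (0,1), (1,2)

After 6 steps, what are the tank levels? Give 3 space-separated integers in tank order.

Answer: 4 5 4

Derivation:
Step 1: flows [1->0,1->2] -> levels [5 4 4]
Step 2: flows [0->1,1=2] -> levels [4 5 4]
Step 3: flows [1->0,1->2] -> levels [5 3 5]
Step 4: flows [0->1,2->1] -> levels [4 5 4]
  -> period-2 cycle: step 4 state = step 2 state
  -> state at step 6: (6-2) mod 2 = 0, same as step 2 -> [4 5 4]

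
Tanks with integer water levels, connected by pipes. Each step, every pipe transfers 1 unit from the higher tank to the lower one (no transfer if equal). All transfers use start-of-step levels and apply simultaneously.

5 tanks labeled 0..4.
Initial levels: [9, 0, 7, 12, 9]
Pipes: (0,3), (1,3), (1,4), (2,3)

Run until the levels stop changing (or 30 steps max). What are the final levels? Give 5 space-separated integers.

Step 1: flows [3->0,3->1,4->1,3->2] -> levels [10 2 8 9 8]
Step 2: flows [0->3,3->1,4->1,3->2] -> levels [9 4 9 8 7]
Step 3: flows [0->3,3->1,4->1,2->3] -> levels [8 6 8 9 6]
Step 4: flows [3->0,3->1,1=4,3->2] -> levels [9 7 9 6 6]
Step 5: flows [0->3,1->3,1->4,2->3] -> levels [8 5 8 9 7]
Step 6: flows [3->0,3->1,4->1,3->2] -> levels [9 7 9 6 6]
  -> period-2 cycle: step 6 state = step 4 state; never stabilizes
  -> state at step 30: (30-4) mod 2 = 0, same as step 4 -> [9 7 9 6 6]

Answer: 9 7 9 6 6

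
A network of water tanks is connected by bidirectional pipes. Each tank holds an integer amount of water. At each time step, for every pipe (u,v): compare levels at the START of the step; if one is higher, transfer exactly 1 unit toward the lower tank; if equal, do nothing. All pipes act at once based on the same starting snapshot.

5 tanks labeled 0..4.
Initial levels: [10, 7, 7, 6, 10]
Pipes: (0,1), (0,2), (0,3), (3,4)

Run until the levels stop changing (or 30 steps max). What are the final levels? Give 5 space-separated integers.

Step 1: flows [0->1,0->2,0->3,4->3] -> levels [7 8 8 8 9]
Step 2: flows [1->0,2->0,3->0,4->3] -> levels [10 7 7 8 8]
Step 3: flows [0->1,0->2,0->3,3=4] -> levels [7 8 8 9 8]
Step 4: flows [1->0,2->0,3->0,3->4] -> levels [10 7 7 7 9]
Step 5: flows [0->1,0->2,0->3,4->3] -> levels [7 8 8 9 8]
  -> period-2 cycle: step 5 state = step 3 state; never stabilizes
  -> state at step 30: (30-3) mod 2 = 1, same as step 4 -> [10 7 7 7 9]

Answer: 10 7 7 7 9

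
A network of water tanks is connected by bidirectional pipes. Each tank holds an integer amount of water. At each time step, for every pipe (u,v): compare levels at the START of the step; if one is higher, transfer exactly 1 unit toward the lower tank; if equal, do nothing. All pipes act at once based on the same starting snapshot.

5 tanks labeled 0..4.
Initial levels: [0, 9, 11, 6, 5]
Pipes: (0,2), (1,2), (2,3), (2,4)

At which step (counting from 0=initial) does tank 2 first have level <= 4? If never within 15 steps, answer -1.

Answer: 6

Derivation:
Step 1: flows [2->0,2->1,2->3,2->4] -> levels [1 10 7 7 6]
Step 2: flows [2->0,1->2,2=3,2->4] -> levels [2 9 6 7 7]
Step 3: flows [2->0,1->2,3->2,4->2] -> levels [3 8 8 6 6]
Step 4: flows [2->0,1=2,2->3,2->4] -> levels [4 8 5 7 7]
Step 5: flows [2->0,1->2,3->2,4->2] -> levels [5 7 7 6 6]
Step 6: flows [2->0,1=2,2->3,2->4] -> levels [6 7 4 7 7]
Tank 2 first reaches <=4 at step 6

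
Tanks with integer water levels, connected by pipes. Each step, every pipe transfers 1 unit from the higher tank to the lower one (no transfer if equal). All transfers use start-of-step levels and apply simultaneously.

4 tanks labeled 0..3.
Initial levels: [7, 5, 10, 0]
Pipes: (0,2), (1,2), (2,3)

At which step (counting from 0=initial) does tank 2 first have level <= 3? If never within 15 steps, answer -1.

Step 1: flows [2->0,2->1,2->3] -> levels [8 6 7 1]
Step 2: flows [0->2,2->1,2->3] -> levels [7 7 6 2]
Step 3: flows [0->2,1->2,2->3] -> levels [6 6 7 3]
Step 4: flows [2->0,2->1,2->3] -> levels [7 7 4 4]
Step 5: flows [0->2,1->2,2=3] -> levels [6 6 6 4]
Step 6: flows [0=2,1=2,2->3] -> levels [6 6 5 5]
Step 7: flows [0->2,1->2,2=3] -> levels [5 5 7 5]
Step 8: flows [2->0,2->1,2->3] -> levels [6 6 4 6]
Step 9: flows [0->2,1->2,3->2] -> levels [5 5 7 5]
  -> period-2 cycle (repeats step 7); tank 2 never drops to <=3
Tank 2 never reaches <=3 within 15 steps

Answer: -1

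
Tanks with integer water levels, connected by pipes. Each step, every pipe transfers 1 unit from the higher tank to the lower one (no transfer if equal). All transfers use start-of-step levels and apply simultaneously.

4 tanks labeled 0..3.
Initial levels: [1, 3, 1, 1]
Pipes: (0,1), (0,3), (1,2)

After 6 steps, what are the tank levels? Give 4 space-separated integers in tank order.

Answer: 0 3 1 2

Derivation:
Step 1: flows [1->0,0=3,1->2] -> levels [2 1 2 1]
Step 2: flows [0->1,0->3,2->1] -> levels [0 3 1 2]
Step 3: flows [1->0,3->0,1->2] -> levels [2 1 2 1]
  -> period-2 cycle: step 3 state = step 1 state
  -> state at step 6: (6-1) mod 2 = 1, same as step 2 -> [0 3 1 2]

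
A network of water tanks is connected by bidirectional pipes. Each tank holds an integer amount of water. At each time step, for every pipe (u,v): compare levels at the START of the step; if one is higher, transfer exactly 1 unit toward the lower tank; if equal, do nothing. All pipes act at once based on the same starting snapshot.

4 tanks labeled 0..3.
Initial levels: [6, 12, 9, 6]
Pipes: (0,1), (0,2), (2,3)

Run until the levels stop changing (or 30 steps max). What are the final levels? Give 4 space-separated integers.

Step 1: flows [1->0,2->0,2->3] -> levels [8 11 7 7]
Step 2: flows [1->0,0->2,2=3] -> levels [8 10 8 7]
Step 3: flows [1->0,0=2,2->3] -> levels [9 9 7 8]
Step 4: flows [0=1,0->2,3->2] -> levels [8 9 9 7]
Step 5: flows [1->0,2->0,2->3] -> levels [10 8 7 8]
Step 6: flows [0->1,0->2,3->2] -> levels [8 9 9 7]
  -> period-2 cycle: step 6 state = step 4 state; never stabilizes
  -> state at step 30: (30-4) mod 2 = 0, same as step 4 -> [8 9 9 7]

Answer: 8 9 9 7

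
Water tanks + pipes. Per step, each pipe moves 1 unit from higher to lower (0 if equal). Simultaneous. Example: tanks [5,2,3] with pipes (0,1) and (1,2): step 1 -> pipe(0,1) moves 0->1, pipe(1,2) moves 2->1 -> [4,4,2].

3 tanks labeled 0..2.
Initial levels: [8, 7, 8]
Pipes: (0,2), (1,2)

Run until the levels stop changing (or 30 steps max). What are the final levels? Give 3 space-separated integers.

Step 1: flows [0=2,2->1] -> levels [8 8 7]
Step 2: flows [0->2,1->2] -> levels [7 7 9]
Step 3: flows [2->0,2->1] -> levels [8 8 7]
  -> period-2 cycle: step 3 state = step 1 state; never stabilizes
  -> state at step 30: (30-1) mod 2 = 1, same as step 2 -> [7 7 9]

Answer: 7 7 9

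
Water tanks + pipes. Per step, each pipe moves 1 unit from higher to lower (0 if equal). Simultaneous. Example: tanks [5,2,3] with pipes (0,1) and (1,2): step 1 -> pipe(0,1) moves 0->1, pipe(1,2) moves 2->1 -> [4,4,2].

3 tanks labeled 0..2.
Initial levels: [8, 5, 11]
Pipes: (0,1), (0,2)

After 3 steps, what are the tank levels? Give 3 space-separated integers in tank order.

Answer: 8 8 8

Derivation:
Step 1: flows [0->1,2->0] -> levels [8 6 10]
Step 2: flows [0->1,2->0] -> levels [8 7 9]
Step 3: flows [0->1,2->0] -> levels [8 8 8]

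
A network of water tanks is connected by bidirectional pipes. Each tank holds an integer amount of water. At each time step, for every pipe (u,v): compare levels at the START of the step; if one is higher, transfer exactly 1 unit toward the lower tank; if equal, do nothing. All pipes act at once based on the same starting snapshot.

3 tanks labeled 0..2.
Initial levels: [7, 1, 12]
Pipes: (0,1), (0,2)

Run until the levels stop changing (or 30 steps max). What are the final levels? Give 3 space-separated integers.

Answer: 6 7 7

Derivation:
Step 1: flows [0->1,2->0] -> levels [7 2 11]
Step 2: flows [0->1,2->0] -> levels [7 3 10]
Step 3: flows [0->1,2->0] -> levels [7 4 9]
Step 4: flows [0->1,2->0] -> levels [7 5 8]
Step 5: flows [0->1,2->0] -> levels [7 6 7]
Step 6: flows [0->1,0=2] -> levels [6 7 7]
Step 7: flows [1->0,2->0] -> levels [8 6 6]
Step 8: flows [0->1,0->2] -> levels [6 7 7]
  -> period-2 cycle: step 8 state = step 6 state; never stabilizes
  -> state at step 30: (30-6) mod 2 = 0, same as step 6 -> [6 7 7]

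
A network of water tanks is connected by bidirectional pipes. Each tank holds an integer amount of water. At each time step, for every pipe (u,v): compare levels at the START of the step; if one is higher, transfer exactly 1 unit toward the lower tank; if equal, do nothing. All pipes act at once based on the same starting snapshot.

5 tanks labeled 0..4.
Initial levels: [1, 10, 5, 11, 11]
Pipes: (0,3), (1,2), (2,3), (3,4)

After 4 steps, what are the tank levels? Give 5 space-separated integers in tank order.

Step 1: flows [3->0,1->2,3->2,3=4] -> levels [2 9 7 9 11]
Step 2: flows [3->0,1->2,3->2,4->3] -> levels [3 8 9 8 10]
Step 3: flows [3->0,2->1,2->3,4->3] -> levels [4 9 7 9 9]
Step 4: flows [3->0,1->2,3->2,3=4] -> levels [5 8 9 7 9]

Answer: 5 8 9 7 9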